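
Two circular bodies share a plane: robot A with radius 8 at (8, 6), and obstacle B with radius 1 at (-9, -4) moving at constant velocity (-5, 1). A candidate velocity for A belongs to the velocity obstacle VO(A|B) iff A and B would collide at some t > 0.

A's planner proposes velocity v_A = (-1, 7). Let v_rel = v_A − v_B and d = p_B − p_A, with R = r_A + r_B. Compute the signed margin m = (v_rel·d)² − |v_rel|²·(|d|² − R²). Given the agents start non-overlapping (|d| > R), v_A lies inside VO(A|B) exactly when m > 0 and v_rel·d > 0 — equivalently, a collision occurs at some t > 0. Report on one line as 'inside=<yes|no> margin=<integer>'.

d = (-17, -10),  |d|² = 389;  R = 8+1 = 9,  c = 389−9² = 308
v_rel = (4, 6),  |v_rel|² = 52;  v_rel·d = (4)·(-17) + (6)·(-10) = -128
52·t² + 256·t + 308 = 0  ⇒  m = (-128)² − 52·308 = 368
m = 368 > 0,  v_rel·d = -128 < 0  ⇒  outside

inside=no margin=368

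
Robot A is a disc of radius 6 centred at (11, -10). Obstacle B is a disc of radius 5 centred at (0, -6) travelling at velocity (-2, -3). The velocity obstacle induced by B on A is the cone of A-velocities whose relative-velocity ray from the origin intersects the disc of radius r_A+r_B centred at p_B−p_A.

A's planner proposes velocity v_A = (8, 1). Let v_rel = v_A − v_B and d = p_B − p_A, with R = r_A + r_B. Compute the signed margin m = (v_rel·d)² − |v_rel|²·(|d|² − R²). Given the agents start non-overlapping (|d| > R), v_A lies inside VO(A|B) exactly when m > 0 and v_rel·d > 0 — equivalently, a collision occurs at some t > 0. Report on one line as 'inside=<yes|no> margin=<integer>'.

d = (-11, 4),  |d|² = 137;  R = 6+5 = 11,  c = 137−11² = 16
v_rel = (10, 4),  |v_rel|² = 116;  v_rel·d = (10)·(-11) + (4)·(4) = -94
116·t² + 188·t + 16 = 0  ⇒  m = (-94)² − 116·16 = 6980
m = 6980 > 0,  v_rel·d = -94 < 0  ⇒  outside

inside=no margin=6980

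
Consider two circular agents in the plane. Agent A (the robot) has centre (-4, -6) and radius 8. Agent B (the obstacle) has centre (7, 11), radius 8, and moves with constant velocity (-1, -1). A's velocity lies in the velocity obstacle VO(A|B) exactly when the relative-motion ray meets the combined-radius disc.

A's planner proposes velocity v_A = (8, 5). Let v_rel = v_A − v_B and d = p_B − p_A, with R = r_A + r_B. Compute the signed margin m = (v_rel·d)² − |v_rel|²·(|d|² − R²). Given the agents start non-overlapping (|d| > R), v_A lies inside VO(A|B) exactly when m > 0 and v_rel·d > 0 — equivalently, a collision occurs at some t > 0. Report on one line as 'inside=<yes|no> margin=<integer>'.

d = (11, 17),  |d|² = 410;  R = 8+8 = 16,  c = 410−16² = 154
v_rel = (9, 6),  |v_rel|² = 117;  v_rel·d = (9)·(11) + (6)·(17) = 201
117·t² − 402·t + 154 = 0  ⇒  m = 201² − 117·154 = 22383
m = 22383 > 0,  v_rel·d = 201 > 0  ⇒  inside

inside=yes margin=22383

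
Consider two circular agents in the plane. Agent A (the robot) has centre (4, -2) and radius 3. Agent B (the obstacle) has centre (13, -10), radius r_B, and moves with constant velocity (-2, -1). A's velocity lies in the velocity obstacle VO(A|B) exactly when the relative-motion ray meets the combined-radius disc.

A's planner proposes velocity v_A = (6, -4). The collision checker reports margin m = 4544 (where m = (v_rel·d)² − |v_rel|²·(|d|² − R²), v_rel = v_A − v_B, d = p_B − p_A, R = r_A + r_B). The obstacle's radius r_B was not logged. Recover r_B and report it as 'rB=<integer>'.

m = 4544
d = (9, -8);  v_rel = (8, -3),  |v_rel|² = 73
v_rel×d = (8)·(-8) − (-3)·(9) = -37
since m = R²·73 − (-37)²:  R² = (1369 + 4544) / 73 = 81
R = √81 = 9  ⇒  r_B = 9 − 3 = 6

rB=6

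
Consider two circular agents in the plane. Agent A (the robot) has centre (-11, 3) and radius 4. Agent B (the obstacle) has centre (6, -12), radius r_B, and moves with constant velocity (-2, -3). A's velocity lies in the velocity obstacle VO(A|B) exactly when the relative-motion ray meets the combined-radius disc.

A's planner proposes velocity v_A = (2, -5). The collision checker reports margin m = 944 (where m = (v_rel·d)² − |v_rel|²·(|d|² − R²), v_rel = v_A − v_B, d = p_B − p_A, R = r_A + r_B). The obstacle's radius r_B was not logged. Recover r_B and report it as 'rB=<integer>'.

m = 944
d = (17, -15);  v_rel = (4, -2),  |v_rel|² = 20
v_rel×d = (4)·(-15) − (-2)·(17) = -26
since m = R²·20 − (-26)²:  R² = (676 + 944) / 20 = 81
R = √81 = 9  ⇒  r_B = 9 − 4 = 5

rB=5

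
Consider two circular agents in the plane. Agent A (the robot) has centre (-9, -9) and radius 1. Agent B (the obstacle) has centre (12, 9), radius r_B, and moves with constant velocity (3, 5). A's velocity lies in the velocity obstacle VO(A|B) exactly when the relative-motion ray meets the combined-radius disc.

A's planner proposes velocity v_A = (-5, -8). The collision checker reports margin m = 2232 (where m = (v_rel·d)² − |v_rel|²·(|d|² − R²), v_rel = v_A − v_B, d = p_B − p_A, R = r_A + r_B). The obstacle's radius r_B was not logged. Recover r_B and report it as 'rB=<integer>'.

m = 2232
d = (21, 18);  v_rel = (-8, -13),  |v_rel|² = 233
v_rel×d = (-8)·(18) − (-13)·(21) = 129
since m = R²·233 − 129²:  R² = (16641 + 2232) / 233 = 81
R = √81 = 9  ⇒  r_B = 9 − 1 = 8

rB=8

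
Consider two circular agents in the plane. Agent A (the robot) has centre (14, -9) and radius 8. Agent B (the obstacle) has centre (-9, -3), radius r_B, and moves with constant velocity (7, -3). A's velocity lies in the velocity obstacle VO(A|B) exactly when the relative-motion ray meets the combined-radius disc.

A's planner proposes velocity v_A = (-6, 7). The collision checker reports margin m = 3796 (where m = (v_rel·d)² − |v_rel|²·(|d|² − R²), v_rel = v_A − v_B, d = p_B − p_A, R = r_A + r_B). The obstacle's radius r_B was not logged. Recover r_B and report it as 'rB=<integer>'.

m = 3796
d = (-23, 6);  v_rel = (-13, 10),  |v_rel|² = 269
v_rel×d = (-13)·(6) − (10)·(-23) = 152
since m = R²·269 − 152²:  R² = (23104 + 3796) / 269 = 100
R = √100 = 10  ⇒  r_B = 10 − 8 = 2

rB=2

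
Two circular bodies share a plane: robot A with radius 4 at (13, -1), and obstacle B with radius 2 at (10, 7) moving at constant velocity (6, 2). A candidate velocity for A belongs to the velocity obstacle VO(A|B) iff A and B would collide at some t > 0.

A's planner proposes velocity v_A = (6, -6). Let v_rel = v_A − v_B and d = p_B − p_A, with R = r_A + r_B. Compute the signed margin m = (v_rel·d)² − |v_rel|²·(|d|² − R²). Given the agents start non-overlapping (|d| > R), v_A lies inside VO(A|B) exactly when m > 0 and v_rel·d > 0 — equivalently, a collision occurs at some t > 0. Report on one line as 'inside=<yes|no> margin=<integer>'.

d = (-3, 8),  |d|² = 73;  R = 4+2 = 6,  c = 73−6² = 37
v_rel = (0, -8),  |v_rel|² = 64;  v_rel·d = (0)·(-3) + (-8)·(8) = -64
64·t² + 128·t + 37 = 0  ⇒  m = (-64)² − 64·37 = 1728
m = 1728 > 0,  v_rel·d = -64 < 0  ⇒  outside

inside=no margin=1728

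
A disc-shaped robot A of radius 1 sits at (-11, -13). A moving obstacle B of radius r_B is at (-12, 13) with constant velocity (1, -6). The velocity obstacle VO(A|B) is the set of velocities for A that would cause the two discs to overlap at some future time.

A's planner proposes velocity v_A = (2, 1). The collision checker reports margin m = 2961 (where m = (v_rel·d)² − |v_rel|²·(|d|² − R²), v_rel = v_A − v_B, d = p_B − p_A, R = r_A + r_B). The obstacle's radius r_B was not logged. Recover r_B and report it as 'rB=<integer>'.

m = 2961
d = (-1, 26);  v_rel = (1, 7),  |v_rel|² = 50
v_rel×d = (1)·(26) − (7)·(-1) = 33
since m = R²·50 − 33²:  R² = (1089 + 2961) / 50 = 81
R = √81 = 9  ⇒  r_B = 9 − 1 = 8

rB=8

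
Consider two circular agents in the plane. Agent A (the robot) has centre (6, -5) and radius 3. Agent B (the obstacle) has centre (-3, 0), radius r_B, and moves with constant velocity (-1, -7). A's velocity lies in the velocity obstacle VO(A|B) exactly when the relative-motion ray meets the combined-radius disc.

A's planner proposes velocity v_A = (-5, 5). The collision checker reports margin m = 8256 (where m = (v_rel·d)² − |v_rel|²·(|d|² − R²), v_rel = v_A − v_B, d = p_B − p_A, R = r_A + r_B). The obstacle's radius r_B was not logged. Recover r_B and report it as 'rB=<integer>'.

m = 8256
d = (-9, 5);  v_rel = (-4, 12),  |v_rel|² = 160
v_rel×d = (-4)·(5) − (12)·(-9) = 88
since m = R²·160 − 88²:  R² = (7744 + 8256) / 160 = 100
R = √100 = 10  ⇒  r_B = 10 − 3 = 7

rB=7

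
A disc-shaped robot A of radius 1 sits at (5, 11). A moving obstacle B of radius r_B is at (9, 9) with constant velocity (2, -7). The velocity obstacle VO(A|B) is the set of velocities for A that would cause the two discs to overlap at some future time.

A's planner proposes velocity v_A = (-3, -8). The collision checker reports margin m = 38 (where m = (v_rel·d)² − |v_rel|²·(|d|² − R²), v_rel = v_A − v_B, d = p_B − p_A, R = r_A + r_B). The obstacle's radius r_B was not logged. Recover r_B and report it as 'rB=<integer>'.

m = 38
d = (4, -2);  v_rel = (-5, -1),  |v_rel|² = 26
v_rel×d = (-5)·(-2) − (-1)·(4) = 14
since m = R²·26 − 14²:  R² = (196 + 38) / 26 = 9
R = √9 = 3  ⇒  r_B = 3 − 1 = 2

rB=2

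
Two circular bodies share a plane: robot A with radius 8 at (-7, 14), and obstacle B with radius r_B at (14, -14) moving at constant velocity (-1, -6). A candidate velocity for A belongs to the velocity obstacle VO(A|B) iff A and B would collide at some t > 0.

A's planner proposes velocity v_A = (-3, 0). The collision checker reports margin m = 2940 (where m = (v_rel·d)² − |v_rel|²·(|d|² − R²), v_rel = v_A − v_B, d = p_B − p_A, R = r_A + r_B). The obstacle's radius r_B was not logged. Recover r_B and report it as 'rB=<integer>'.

m = 2940
d = (21, -28);  v_rel = (-2, 6),  |v_rel|² = 40
v_rel×d = (-2)·(-28) − (6)·(21) = -70
since m = R²·40 − (-70)²:  R² = (4900 + 2940) / 40 = 196
R = √196 = 14  ⇒  r_B = 14 − 8 = 6

rB=6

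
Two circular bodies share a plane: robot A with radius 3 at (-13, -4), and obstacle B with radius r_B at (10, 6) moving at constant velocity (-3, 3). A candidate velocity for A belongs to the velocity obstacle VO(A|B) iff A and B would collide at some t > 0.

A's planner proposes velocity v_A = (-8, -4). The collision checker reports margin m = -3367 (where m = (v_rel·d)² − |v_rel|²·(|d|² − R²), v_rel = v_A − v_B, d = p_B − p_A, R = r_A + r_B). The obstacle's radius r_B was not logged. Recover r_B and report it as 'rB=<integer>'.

m = -3367
d = (23, 10);  v_rel = (-5, -7),  |v_rel|² = 74
v_rel×d = (-5)·(10) − (-7)·(23) = 111
since m = R²·74 − 111²:  R² = (12321 + -3367) / 74 = 121
R = √121 = 11  ⇒  r_B = 11 − 3 = 8

rB=8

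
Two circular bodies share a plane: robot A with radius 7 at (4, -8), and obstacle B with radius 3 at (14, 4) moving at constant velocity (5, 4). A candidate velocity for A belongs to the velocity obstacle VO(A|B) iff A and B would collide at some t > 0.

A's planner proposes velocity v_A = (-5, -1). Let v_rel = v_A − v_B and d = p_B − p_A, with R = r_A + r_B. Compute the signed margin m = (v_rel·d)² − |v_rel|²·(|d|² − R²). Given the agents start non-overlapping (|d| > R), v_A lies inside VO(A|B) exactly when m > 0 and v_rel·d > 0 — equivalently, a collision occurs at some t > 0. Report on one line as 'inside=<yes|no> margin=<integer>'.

d = (10, 12),  |d|² = 244;  R = 7+3 = 10,  c = 244−10² = 144
v_rel = (-10, -5),  |v_rel|² = 125;  v_rel·d = (-10)·(10) + (-5)·(12) = -160
125·t² + 320·t + 144 = 0  ⇒  m = (-160)² − 125·144 = 7600
m = 7600 > 0,  v_rel·d = -160 < 0  ⇒  outside

inside=no margin=7600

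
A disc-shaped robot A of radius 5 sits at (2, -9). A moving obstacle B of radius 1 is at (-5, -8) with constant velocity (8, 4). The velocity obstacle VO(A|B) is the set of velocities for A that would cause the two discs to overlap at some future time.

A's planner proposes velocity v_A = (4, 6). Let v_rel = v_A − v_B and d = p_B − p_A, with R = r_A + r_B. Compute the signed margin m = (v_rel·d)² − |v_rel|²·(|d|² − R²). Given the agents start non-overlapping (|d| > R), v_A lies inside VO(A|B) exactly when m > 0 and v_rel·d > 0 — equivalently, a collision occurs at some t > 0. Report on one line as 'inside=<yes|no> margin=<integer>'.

d = (-7, 1),  |d|² = 50;  R = 5+1 = 6,  c = 50−6² = 14
v_rel = (-4, 2),  |v_rel|² = 20;  v_rel·d = (-4)·(-7) + (2)·(1) = 30
20·t² − 60·t + 14 = 0  ⇒  m = 30² − 20·14 = 620
m = 620 > 0,  v_rel·d = 30 > 0  ⇒  inside

inside=yes margin=620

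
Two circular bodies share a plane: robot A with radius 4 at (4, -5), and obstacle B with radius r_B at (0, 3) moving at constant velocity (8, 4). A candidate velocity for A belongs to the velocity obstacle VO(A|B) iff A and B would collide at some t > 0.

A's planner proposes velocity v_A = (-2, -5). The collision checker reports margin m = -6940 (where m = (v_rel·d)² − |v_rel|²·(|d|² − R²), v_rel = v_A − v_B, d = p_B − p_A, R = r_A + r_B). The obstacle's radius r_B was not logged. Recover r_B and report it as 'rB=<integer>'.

m = -6940
d = (-4, 8);  v_rel = (-10, -9),  |v_rel|² = 181
v_rel×d = (-10)·(8) − (-9)·(-4) = -116
since m = R²·181 − (-116)²:  R² = (13456 + -6940) / 181 = 36
R = √36 = 6  ⇒  r_B = 6 − 4 = 2

rB=2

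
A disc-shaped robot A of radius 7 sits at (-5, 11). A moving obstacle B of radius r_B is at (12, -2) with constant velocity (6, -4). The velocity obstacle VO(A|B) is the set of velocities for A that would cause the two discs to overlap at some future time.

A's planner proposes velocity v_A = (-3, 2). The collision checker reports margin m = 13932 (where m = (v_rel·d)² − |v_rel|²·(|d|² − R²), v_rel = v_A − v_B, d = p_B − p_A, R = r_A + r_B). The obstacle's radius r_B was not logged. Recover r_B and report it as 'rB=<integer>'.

m = 13932
d = (17, -13);  v_rel = (-9, 6),  |v_rel|² = 117
v_rel×d = (-9)·(-13) − (6)·(17) = 15
since m = R²·117 − 15²:  R² = (225 + 13932) / 117 = 121
R = √121 = 11  ⇒  r_B = 11 − 7 = 4

rB=4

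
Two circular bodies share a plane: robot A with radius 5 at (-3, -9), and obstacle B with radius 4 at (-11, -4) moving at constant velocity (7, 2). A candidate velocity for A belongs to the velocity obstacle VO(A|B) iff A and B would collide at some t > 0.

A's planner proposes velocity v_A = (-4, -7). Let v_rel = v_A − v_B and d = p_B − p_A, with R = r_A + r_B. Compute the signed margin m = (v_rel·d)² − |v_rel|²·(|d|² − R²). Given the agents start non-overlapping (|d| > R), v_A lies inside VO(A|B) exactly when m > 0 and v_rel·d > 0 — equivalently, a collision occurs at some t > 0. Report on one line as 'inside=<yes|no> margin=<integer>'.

d = (-8, 5),  |d|² = 89;  R = 5+4 = 9,  c = 89−9² = 8
v_rel = (-11, -9),  |v_rel|² = 202;  v_rel·d = (-11)·(-8) + (-9)·(5) = 43
202·t² − 86·t + 8 = 0  ⇒  m = 43² − 202·8 = 233
m = 233 > 0,  v_rel·d = 43 > 0  ⇒  inside

inside=yes margin=233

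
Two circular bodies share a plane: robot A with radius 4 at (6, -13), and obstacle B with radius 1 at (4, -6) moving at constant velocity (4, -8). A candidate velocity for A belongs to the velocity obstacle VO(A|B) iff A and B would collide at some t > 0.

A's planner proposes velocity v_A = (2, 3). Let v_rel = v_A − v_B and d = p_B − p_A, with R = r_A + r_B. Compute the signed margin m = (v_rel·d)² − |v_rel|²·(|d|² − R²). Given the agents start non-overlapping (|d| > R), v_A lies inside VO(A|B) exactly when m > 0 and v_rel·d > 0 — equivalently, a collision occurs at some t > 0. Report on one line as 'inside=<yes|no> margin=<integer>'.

d = (-2, 7),  |d|² = 53;  R = 4+1 = 5,  c = 53−5² = 28
v_rel = (-2, 11),  |v_rel|² = 125;  v_rel·d = (-2)·(-2) + (11)·(7) = 81
125·t² − 162·t + 28 = 0  ⇒  m = 81² − 125·28 = 3061
m = 3061 > 0,  v_rel·d = 81 > 0  ⇒  inside

inside=yes margin=3061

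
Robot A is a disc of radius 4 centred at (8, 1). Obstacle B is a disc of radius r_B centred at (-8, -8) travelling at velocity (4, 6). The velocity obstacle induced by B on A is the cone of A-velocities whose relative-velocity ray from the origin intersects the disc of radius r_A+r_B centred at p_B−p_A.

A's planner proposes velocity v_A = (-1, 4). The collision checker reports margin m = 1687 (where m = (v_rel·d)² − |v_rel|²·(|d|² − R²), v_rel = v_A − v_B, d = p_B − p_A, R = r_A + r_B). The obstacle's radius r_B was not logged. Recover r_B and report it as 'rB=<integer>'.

m = 1687
d = (-16, -9);  v_rel = (-5, -2),  |v_rel|² = 29
v_rel×d = (-5)·(-9) − (-2)·(-16) = 13
since m = R²·29 − 13²:  R² = (169 + 1687) / 29 = 64
R = √64 = 8  ⇒  r_B = 8 − 4 = 4

rB=4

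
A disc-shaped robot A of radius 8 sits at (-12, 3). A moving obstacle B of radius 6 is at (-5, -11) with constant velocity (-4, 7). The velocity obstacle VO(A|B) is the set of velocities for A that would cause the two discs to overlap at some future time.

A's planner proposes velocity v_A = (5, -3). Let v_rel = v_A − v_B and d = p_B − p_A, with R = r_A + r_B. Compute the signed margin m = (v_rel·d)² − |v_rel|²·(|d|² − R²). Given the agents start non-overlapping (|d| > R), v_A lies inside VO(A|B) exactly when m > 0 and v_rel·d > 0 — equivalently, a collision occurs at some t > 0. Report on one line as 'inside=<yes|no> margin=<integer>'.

d = (7, -14),  |d|² = 245;  R = 8+6 = 14,  c = 245−14² = 49
v_rel = (9, -10),  |v_rel|² = 181;  v_rel·d = (9)·(7) + (-10)·(-14) = 203
181·t² − 406·t + 49 = 0  ⇒  m = 203² − 181·49 = 32340
m = 32340 > 0,  v_rel·d = 203 > 0  ⇒  inside

inside=yes margin=32340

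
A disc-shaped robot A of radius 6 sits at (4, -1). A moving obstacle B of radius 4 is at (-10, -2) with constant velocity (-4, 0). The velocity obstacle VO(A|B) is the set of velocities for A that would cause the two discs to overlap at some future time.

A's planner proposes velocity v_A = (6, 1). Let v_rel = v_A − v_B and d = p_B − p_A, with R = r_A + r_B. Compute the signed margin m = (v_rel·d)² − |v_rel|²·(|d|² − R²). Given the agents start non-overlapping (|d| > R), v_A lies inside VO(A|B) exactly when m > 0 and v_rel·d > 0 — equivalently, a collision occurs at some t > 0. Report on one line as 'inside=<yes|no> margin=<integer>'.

d = (-14, -1),  |d|² = 197;  R = 6+4 = 10,  c = 197−10² = 97
v_rel = (10, 1),  |v_rel|² = 101;  v_rel·d = (10)·(-14) + (1)·(-1) = -141
101·t² + 282·t + 97 = 0  ⇒  m = (-141)² − 101·97 = 10084
m = 10084 > 0,  v_rel·d = -141 < 0  ⇒  outside

inside=no margin=10084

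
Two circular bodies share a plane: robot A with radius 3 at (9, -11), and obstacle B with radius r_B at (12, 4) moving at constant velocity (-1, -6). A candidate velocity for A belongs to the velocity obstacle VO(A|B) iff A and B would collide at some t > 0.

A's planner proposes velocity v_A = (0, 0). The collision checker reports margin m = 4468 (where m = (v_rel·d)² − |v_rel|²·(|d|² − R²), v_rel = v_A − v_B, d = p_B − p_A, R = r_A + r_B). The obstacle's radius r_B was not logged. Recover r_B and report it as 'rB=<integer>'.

m = 4468
d = (3, 15);  v_rel = (1, 6),  |v_rel|² = 37
v_rel×d = (1)·(15) − (6)·(3) = -3
since m = R²·37 − (-3)²:  R² = (9 + 4468) / 37 = 121
R = √121 = 11  ⇒  r_B = 11 − 3 = 8

rB=8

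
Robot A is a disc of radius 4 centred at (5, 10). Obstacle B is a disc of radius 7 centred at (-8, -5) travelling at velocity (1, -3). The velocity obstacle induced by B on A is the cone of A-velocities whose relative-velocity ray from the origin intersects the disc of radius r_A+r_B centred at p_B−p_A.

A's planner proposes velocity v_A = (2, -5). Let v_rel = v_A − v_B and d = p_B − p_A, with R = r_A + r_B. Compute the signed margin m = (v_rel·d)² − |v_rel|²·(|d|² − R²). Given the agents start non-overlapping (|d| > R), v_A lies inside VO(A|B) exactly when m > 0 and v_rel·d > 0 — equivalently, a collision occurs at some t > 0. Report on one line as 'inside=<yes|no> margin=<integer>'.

d = (-13, -15),  |d|² = 394;  R = 4+7 = 11,  c = 394−11² = 273
v_rel = (1, -2),  |v_rel|² = 5;  v_rel·d = (1)·(-13) + (-2)·(-15) = 17
5·t² − 34·t + 273 = 0  ⇒  m = 17² − 5·273 = -1076
m = -1076 < 0,  v_rel·d = 17 > 0  ⇒  outside

inside=no margin=-1076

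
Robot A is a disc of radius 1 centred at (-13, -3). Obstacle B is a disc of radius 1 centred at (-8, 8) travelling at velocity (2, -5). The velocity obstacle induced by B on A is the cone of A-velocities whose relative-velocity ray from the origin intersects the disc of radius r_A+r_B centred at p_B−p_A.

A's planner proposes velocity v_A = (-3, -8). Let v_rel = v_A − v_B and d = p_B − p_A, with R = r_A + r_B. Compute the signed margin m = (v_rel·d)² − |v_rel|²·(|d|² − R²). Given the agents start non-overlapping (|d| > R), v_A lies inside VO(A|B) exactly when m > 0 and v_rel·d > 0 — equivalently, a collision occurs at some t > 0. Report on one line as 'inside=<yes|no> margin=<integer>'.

d = (5, 11),  |d|² = 146;  R = 1+1 = 2,  c = 146−2² = 142
v_rel = (-5, -3),  |v_rel|² = 34;  v_rel·d = (-5)·(5) + (-3)·(11) = -58
34·t² + 116·t + 142 = 0  ⇒  m = (-58)² − 34·142 = -1464
m = -1464 < 0,  v_rel·d = -58 < 0  ⇒  outside

inside=no margin=-1464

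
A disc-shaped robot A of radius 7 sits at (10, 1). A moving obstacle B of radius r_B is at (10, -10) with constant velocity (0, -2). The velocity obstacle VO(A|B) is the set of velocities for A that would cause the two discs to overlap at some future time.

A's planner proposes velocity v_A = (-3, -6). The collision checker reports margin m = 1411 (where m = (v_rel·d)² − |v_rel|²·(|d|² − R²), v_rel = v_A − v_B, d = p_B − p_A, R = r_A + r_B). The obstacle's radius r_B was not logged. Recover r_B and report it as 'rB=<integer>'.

m = 1411
d = (0, -11);  v_rel = (-3, -4),  |v_rel|² = 25
v_rel×d = (-3)·(-11) − (-4)·(0) = 33
since m = R²·25 − 33²:  R² = (1089 + 1411) / 25 = 100
R = √100 = 10  ⇒  r_B = 10 − 7 = 3

rB=3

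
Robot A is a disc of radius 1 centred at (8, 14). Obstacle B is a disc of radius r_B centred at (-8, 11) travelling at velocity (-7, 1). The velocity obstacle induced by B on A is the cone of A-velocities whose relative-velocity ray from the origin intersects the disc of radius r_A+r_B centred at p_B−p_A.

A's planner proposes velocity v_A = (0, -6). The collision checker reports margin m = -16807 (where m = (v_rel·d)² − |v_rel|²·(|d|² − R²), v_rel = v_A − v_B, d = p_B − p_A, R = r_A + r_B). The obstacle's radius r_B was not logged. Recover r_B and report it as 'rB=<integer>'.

m = -16807
d = (-16, -3);  v_rel = (7, -7),  |v_rel|² = 98
v_rel×d = (7)·(-3) − (-7)·(-16) = -133
since m = R²·98 − (-133)²:  R² = (17689 + -16807) / 98 = 9
R = √9 = 3  ⇒  r_B = 3 − 1 = 2

rB=2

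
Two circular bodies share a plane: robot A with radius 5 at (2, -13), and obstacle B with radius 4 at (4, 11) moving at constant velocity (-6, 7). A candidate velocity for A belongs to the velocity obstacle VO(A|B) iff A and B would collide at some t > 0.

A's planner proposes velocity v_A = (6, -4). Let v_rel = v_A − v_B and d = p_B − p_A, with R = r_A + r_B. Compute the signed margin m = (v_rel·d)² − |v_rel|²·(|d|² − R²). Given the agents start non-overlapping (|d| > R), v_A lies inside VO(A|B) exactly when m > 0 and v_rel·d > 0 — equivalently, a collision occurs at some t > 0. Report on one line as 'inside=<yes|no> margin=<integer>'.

d = (2, 24),  |d|² = 580;  R = 5+4 = 9,  c = 580−9² = 499
v_rel = (12, -11),  |v_rel|² = 265;  v_rel·d = (12)·(2) + (-11)·(24) = -240
265·t² + 480·t + 499 = 0  ⇒  m = (-240)² − 265·499 = -74635
m = -74635 < 0,  v_rel·d = -240 < 0  ⇒  outside

inside=no margin=-74635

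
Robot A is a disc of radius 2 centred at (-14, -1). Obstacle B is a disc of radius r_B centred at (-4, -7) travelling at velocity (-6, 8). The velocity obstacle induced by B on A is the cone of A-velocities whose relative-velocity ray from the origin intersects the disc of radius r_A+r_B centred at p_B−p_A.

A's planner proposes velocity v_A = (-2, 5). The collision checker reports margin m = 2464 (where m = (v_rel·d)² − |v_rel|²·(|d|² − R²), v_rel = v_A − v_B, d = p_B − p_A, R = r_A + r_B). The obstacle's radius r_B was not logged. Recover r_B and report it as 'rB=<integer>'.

m = 2464
d = (10, -6);  v_rel = (4, -3),  |v_rel|² = 25
v_rel×d = (4)·(-6) − (-3)·(10) = 6
since m = R²·25 − 6²:  R² = (36 + 2464) / 25 = 100
R = √100 = 10  ⇒  r_B = 10 − 2 = 8

rB=8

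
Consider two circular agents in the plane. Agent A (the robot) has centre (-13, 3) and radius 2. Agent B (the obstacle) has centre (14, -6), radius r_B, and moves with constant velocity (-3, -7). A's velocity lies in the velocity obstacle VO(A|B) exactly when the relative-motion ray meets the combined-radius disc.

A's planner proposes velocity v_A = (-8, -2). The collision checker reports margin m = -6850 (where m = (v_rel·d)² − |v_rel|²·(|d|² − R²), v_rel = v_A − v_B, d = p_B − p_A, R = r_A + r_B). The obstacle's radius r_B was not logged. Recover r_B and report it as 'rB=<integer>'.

m = -6850
d = (27, -9);  v_rel = (-5, 5),  |v_rel|² = 50
v_rel×d = (-5)·(-9) − (5)·(27) = -90
since m = R²·50 − (-90)²:  R² = (8100 + -6850) / 50 = 25
R = √25 = 5  ⇒  r_B = 5 − 2 = 3

rB=3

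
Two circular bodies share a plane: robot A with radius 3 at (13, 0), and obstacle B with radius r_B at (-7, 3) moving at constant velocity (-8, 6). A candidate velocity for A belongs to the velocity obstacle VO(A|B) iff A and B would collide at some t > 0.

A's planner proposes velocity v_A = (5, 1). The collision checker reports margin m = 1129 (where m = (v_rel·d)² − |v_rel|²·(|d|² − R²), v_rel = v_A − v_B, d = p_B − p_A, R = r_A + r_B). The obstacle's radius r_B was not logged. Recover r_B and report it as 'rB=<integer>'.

m = 1129
d = (-20, 3);  v_rel = (13, -5),  |v_rel|² = 194
v_rel×d = (13)·(3) − (-5)·(-20) = -61
since m = R²·194 − (-61)²:  R² = (3721 + 1129) / 194 = 25
R = √25 = 5  ⇒  r_B = 5 − 3 = 2

rB=2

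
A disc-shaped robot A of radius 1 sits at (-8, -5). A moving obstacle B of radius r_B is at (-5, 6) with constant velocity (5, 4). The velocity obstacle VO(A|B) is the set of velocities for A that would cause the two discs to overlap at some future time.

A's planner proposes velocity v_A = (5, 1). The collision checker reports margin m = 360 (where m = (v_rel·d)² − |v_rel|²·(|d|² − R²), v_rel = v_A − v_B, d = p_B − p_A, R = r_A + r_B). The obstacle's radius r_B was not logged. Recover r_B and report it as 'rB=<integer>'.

m = 360
d = (3, 11);  v_rel = (0, -3),  |v_rel|² = 9
v_rel×d = (0)·(11) − (-3)·(3) = 9
since m = R²·9 − 9²:  R² = (81 + 360) / 9 = 49
R = √49 = 7  ⇒  r_B = 7 − 1 = 6

rB=6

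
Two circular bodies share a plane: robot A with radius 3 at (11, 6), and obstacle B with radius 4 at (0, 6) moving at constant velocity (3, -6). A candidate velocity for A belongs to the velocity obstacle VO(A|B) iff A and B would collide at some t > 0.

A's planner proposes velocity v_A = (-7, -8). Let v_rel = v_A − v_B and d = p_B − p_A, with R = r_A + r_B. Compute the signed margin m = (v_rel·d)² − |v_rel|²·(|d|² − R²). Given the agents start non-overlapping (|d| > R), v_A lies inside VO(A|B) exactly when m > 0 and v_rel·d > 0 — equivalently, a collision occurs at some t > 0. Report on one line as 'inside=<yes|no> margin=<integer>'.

d = (-11, 0),  |d|² = 121;  R = 3+4 = 7,  c = 121−7² = 72
v_rel = (-10, -2),  |v_rel|² = 104;  v_rel·d = (-10)·(-11) + (-2)·(0) = 110
104·t² − 220·t + 72 = 0  ⇒  m = 110² − 104·72 = 4612
m = 4612 > 0,  v_rel·d = 110 > 0  ⇒  inside

inside=yes margin=4612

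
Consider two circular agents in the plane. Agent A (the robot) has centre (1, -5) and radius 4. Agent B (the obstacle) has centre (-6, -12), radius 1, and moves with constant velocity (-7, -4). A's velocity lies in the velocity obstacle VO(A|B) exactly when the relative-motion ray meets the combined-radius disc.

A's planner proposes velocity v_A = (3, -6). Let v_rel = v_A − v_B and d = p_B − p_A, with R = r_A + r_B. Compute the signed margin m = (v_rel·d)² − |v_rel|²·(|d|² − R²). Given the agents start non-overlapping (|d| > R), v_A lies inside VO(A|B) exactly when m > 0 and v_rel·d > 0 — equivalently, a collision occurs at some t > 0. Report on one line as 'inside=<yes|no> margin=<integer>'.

d = (-7, -7),  |d|² = 98;  R = 4+1 = 5,  c = 98−5² = 73
v_rel = (10, -2),  |v_rel|² = 104;  v_rel·d = (10)·(-7) + (-2)·(-7) = -56
104·t² + 112·t + 73 = 0  ⇒  m = (-56)² − 104·73 = -4456
m = -4456 < 0,  v_rel·d = -56 < 0  ⇒  outside

inside=no margin=-4456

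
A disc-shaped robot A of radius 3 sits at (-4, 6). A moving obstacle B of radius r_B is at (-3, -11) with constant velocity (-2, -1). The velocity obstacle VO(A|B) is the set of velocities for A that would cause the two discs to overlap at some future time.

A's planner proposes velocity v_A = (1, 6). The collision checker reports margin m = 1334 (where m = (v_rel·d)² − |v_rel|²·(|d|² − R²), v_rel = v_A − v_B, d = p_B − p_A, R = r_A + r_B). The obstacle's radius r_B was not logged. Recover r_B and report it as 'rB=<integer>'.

m = 1334
d = (1, -17);  v_rel = (3, 7),  |v_rel|² = 58
v_rel×d = (3)·(-17) − (7)·(1) = -58
since m = R²·58 − (-58)²:  R² = (3364 + 1334) / 58 = 81
R = √81 = 9  ⇒  r_B = 9 − 3 = 6

rB=6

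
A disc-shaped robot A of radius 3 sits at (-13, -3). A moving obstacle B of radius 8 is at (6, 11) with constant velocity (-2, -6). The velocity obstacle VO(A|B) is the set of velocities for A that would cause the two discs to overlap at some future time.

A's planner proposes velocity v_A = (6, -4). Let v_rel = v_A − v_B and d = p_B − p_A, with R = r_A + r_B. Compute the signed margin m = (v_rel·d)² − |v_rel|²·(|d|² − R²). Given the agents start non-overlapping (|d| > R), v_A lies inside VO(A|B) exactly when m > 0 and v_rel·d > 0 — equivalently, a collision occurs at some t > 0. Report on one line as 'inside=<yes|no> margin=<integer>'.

d = (19, 14),  |d|² = 557;  R = 3+8 = 11,  c = 557−11² = 436
v_rel = (8, 2),  |v_rel|² = 68;  v_rel·d = (8)·(19) + (2)·(14) = 180
68·t² − 360·t + 436 = 0  ⇒  m = 180² − 68·436 = 2752
m = 2752 > 0,  v_rel·d = 180 > 0  ⇒  inside

inside=yes margin=2752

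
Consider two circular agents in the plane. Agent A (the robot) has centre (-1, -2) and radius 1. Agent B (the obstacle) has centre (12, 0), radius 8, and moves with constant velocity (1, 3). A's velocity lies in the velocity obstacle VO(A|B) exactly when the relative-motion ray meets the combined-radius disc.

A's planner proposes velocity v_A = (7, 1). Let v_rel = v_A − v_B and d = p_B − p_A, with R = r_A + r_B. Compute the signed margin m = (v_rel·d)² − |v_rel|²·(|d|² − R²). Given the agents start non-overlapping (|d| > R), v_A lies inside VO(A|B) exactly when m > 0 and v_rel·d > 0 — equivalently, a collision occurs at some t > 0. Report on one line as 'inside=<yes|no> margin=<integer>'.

d = (13, 2),  |d|² = 173;  R = 1+8 = 9,  c = 173−9² = 92
v_rel = (6, -2),  |v_rel|² = 40;  v_rel·d = (6)·(13) + (-2)·(2) = 74
40·t² − 148·t + 92 = 0  ⇒  m = 74² − 40·92 = 1796
m = 1796 > 0,  v_rel·d = 74 > 0  ⇒  inside

inside=yes margin=1796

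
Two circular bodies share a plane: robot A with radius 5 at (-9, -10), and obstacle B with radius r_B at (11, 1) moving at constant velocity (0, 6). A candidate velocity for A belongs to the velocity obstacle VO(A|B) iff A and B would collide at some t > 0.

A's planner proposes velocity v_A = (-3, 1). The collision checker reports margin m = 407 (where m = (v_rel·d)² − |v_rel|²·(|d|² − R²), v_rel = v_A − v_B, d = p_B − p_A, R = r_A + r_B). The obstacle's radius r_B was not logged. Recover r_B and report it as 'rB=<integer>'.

m = 407
d = (20, 11);  v_rel = (-3, -5),  |v_rel|² = 34
v_rel×d = (-3)·(11) − (-5)·(20) = 67
since m = R²·34 − 67²:  R² = (4489 + 407) / 34 = 144
R = √144 = 12  ⇒  r_B = 12 − 5 = 7

rB=7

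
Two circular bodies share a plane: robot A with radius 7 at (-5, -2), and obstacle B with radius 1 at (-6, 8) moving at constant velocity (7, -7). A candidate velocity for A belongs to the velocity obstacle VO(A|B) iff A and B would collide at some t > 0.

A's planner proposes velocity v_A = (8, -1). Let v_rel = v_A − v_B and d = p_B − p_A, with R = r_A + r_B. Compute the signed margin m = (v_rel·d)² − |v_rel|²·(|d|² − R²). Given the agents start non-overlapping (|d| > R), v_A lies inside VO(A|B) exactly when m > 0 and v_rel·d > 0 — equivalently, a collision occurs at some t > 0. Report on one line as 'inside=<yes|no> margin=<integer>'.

d = (-1, 10),  |d|² = 101;  R = 7+1 = 8,  c = 101−8² = 37
v_rel = (1, 6),  |v_rel|² = 37;  v_rel·d = (1)·(-1) + (6)·(10) = 59
37·t² − 118·t + 37 = 0  ⇒  m = 59² − 37·37 = 2112
m = 2112 > 0,  v_rel·d = 59 > 0  ⇒  inside

inside=yes margin=2112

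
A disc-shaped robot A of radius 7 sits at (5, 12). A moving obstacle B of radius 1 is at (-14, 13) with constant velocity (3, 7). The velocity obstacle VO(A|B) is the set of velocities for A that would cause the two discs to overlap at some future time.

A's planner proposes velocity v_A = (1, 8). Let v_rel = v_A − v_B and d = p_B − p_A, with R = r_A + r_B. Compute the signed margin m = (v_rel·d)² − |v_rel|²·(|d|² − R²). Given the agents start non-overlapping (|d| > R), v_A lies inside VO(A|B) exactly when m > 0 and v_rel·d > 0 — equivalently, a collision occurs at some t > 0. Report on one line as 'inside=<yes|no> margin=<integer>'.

d = (-19, 1),  |d|² = 362;  R = 7+1 = 8,  c = 362−8² = 298
v_rel = (-2, 1),  |v_rel|² = 5;  v_rel·d = (-2)·(-19) + (1)·(1) = 39
5·t² − 78·t + 298 = 0  ⇒  m = 39² − 5·298 = 31
m = 31 > 0,  v_rel·d = 39 > 0  ⇒  inside

inside=yes margin=31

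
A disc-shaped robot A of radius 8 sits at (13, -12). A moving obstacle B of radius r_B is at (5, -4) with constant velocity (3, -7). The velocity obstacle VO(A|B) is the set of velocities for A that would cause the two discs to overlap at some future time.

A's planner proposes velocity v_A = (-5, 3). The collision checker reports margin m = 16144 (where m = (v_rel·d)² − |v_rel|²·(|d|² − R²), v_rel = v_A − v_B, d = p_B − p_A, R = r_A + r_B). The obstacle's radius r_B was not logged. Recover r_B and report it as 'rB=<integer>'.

m = 16144
d = (-8, 8);  v_rel = (-8, 10),  |v_rel|² = 164
v_rel×d = (-8)·(8) − (10)·(-8) = 16
since m = R²·164 − 16²:  R² = (256 + 16144) / 164 = 100
R = √100 = 10  ⇒  r_B = 10 − 8 = 2

rB=2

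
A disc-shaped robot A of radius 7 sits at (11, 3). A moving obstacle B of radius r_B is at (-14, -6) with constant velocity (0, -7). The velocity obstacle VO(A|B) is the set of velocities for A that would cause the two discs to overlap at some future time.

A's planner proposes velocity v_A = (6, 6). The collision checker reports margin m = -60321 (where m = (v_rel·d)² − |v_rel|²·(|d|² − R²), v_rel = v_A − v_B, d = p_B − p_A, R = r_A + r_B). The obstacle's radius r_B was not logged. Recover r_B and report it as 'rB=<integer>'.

m = -60321
d = (-25, -9);  v_rel = (6, 13),  |v_rel|² = 205
v_rel×d = (6)·(-9) − (13)·(-25) = 271
since m = R²·205 − 271²:  R² = (73441 + -60321) / 205 = 64
R = √64 = 8  ⇒  r_B = 8 − 7 = 1

rB=1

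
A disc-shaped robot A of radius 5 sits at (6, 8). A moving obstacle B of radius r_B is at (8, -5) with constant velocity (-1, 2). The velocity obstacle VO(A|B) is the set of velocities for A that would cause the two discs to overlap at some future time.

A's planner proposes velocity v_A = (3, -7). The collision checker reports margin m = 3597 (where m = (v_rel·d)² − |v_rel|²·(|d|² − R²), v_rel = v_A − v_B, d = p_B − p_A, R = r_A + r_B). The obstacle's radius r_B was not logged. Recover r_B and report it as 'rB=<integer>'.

m = 3597
d = (2, -13);  v_rel = (4, -9),  |v_rel|² = 97
v_rel×d = (4)·(-13) − (-9)·(2) = -34
since m = R²·97 − (-34)²:  R² = (1156 + 3597) / 97 = 49
R = √49 = 7  ⇒  r_B = 7 − 5 = 2

rB=2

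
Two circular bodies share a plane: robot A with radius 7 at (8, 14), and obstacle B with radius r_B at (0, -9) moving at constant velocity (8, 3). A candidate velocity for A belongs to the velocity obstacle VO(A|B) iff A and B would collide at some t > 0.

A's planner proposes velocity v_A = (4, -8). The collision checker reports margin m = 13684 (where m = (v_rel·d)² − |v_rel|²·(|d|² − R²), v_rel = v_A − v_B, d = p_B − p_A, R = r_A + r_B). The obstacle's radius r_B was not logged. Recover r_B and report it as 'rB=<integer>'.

m = 13684
d = (-8, -23);  v_rel = (-4, -11),  |v_rel|² = 137
v_rel×d = (-4)·(-23) − (-11)·(-8) = 4
since m = R²·137 − 4²:  R² = (16 + 13684) / 137 = 100
R = √100 = 10  ⇒  r_B = 10 − 7 = 3

rB=3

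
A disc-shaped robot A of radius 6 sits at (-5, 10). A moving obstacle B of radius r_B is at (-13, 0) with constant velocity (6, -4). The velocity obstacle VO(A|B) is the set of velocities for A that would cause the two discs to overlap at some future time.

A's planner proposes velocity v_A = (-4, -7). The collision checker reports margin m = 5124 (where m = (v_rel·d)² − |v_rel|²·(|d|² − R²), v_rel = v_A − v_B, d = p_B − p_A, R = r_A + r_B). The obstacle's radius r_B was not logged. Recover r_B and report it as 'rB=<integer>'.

m = 5124
d = (-8, -10);  v_rel = (-10, -3),  |v_rel|² = 109
v_rel×d = (-10)·(-10) − (-3)·(-8) = 76
since m = R²·109 − 76²:  R² = (5776 + 5124) / 109 = 100
R = √100 = 10  ⇒  r_B = 10 − 6 = 4

rB=4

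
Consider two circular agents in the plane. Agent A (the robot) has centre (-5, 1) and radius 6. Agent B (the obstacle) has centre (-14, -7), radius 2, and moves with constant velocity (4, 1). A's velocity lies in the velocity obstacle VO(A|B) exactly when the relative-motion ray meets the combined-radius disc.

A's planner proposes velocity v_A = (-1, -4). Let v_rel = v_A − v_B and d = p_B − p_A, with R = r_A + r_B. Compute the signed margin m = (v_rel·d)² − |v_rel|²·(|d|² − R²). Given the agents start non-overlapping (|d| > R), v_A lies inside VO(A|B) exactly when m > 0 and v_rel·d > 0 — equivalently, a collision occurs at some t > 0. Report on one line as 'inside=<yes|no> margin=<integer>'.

d = (-9, -8),  |d|² = 145;  R = 6+2 = 8,  c = 145−8² = 81
v_rel = (-5, -5),  |v_rel|² = 50;  v_rel·d = (-5)·(-9) + (-5)·(-8) = 85
50·t² − 170·t + 81 = 0  ⇒  m = 85² − 50·81 = 3175
m = 3175 > 0,  v_rel·d = 85 > 0  ⇒  inside

inside=yes margin=3175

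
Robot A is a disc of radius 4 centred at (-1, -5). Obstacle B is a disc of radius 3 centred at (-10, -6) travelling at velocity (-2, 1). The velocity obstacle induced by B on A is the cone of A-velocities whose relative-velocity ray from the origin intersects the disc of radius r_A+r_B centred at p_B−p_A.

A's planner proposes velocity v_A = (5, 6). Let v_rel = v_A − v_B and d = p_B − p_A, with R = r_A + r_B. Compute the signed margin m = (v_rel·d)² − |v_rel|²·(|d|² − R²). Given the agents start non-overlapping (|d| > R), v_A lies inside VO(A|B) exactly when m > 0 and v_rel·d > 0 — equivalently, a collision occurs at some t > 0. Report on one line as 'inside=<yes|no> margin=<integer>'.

d = (-9, -1),  |d|² = 82;  R = 4+3 = 7,  c = 82−7² = 33
v_rel = (7, 5),  |v_rel|² = 74;  v_rel·d = (7)·(-9) + (5)·(-1) = -68
74·t² + 136·t + 33 = 0  ⇒  m = (-68)² − 74·33 = 2182
m = 2182 > 0,  v_rel·d = -68 < 0  ⇒  outside

inside=no margin=2182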